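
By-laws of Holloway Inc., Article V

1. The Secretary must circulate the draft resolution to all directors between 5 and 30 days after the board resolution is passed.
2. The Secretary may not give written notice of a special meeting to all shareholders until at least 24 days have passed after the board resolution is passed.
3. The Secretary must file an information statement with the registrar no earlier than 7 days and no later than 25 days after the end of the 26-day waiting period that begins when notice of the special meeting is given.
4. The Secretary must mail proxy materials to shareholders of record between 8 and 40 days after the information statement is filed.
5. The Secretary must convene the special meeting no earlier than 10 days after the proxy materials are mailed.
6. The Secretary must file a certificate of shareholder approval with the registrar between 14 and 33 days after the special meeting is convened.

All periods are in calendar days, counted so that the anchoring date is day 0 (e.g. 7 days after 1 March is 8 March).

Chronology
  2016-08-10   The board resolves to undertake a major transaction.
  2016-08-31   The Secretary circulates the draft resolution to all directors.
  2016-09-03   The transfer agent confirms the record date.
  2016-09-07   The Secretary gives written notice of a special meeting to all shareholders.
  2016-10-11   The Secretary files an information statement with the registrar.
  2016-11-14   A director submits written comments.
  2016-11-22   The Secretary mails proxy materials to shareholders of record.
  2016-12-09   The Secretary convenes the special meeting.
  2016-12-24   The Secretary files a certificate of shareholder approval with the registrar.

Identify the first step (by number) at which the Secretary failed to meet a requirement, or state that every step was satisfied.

Step 4

Step 1: the window is 5–30 days after 2016-08-10 (when the board resolution is passed), so 2016-08-15 through 2016-09-09; done 2016-08-31, which is between those dates.
Step 2: the earliest permitted date is 24 days after 2016-08-10 (when the board resolution is passed), i.e. 2016-09-03; done 2016-09-07 — permitted.
Step 3: the window is 7–25 days after 2016-10-03 (end of the 26-day waiting period, which began when notice of the special meeting is given on 2016-09-07), so 2016-10-10 through 2016-10-28; done 2016-10-11 — within the window.
Step 4: the window is 8–40 days after 2016-10-11 (when the information statement is filed), so 2016-10-19 through 2016-11-20; done 2016-11-22 — 2 days after the window closed.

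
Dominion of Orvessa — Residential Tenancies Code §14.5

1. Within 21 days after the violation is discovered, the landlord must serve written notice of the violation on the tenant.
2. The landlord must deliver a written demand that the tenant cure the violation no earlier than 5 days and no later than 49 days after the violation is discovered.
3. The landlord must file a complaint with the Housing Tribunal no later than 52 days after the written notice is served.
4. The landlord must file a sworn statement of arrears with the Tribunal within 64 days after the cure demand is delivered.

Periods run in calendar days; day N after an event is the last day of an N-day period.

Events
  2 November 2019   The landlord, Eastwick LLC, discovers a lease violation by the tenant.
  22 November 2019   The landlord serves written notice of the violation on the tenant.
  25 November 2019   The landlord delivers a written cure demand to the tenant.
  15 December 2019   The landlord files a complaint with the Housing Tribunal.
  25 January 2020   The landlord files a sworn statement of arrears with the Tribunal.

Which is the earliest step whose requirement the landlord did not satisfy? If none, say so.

None — every step was satisfied

Step 1 — counting 21 days from 2 November 2019 (when the violation is discovered) gives a deadline of 23 November 2019; 22 November 2019 is within that limit.
Step 2 — 5 and 49 days from 2 November 2019 (when the violation is discovered) are 7 November 2019 and 21 December 2019 respectively; 25 November 2019 falls inside that range.
Step 3 — counting 52 days from 22 November 2019 (when the written notice is served) gives a deadline of 13 January 2020; 15 December 2019 is within that limit.
Step 4 — counting 64 days from 25 November 2019 (when the cure demand is delivered) gives a deadline of 28 January 2020; done 25 January 2020 — timely.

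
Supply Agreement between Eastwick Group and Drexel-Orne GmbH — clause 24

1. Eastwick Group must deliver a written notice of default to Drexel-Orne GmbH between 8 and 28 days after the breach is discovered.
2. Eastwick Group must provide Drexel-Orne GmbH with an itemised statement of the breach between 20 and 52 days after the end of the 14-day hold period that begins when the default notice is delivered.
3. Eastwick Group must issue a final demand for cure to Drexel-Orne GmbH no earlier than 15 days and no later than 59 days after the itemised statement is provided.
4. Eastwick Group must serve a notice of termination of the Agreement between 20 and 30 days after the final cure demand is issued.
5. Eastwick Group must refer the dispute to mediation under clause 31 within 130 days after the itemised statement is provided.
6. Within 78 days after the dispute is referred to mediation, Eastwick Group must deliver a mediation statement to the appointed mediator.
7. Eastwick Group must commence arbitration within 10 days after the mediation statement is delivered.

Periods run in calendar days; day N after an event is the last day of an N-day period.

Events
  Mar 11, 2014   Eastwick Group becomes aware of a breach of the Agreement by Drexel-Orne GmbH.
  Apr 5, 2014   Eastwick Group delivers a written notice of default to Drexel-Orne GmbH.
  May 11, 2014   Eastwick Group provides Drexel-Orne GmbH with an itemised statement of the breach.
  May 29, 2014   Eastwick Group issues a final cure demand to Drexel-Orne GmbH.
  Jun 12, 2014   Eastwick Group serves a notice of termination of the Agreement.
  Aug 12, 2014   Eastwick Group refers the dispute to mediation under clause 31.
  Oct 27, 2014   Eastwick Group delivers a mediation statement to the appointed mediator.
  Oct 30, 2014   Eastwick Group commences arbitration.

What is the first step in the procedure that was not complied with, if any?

Step 4

Step 1 — 8 and 28 days from Mar 11, 2014 (when the breach is discovered) are Mar 19, 2014 and Apr 8, 2014 respectively; Apr 5, 2014 falls inside that range.
Step 2 — 20 and 52 days from Apr 19, 2014 (end of the 14-day hold period, which began when the default notice is delivered on Apr 5, 2014) are May 9, 2014 and Jun 10, 2014 respectively; done May 11, 2014 — within the window.
Step 3 — 15 and 59 days from May 11, 2014 (when the itemised statement is provided) are May 26, 2014 and Jul 9, 2014 respectively; May 29, 2014 falls inside that range.
Step 4 — 20 and 30 days from May 29, 2014 (when the final cure demand is issued) are Jun 18, 2014 and Jun 28, 2014 respectively; done Jun 12, 2014 — 6 days before the window opened.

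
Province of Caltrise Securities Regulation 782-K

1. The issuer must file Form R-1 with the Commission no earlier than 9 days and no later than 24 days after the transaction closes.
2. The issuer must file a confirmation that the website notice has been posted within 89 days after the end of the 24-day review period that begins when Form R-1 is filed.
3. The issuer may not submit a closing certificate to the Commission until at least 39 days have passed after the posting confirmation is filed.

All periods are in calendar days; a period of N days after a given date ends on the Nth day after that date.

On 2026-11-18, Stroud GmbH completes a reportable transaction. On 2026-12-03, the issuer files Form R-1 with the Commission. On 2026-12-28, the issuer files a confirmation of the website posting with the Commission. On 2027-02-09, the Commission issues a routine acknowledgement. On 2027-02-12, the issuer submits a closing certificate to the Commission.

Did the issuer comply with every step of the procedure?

Step 1 — 9 and 24 days from 2026-11-18 (when the transaction closes) are 2026-11-27 and 2026-12-12 respectively; done 2026-12-03 — within the window.
Step 2 — counting 89 days from 2026-12-27 (end of the 24-day review period, which began when Form R-1 is filed on 2026-12-03) gives a deadline of 2027-03-26; 2026-12-28 is within that limit.
Step 3 — must wait 39 days from 2026-12-28 (when the posting confirmation is filed), so not before 2027-02-05; done 2027-02-12 — permitted.

Yes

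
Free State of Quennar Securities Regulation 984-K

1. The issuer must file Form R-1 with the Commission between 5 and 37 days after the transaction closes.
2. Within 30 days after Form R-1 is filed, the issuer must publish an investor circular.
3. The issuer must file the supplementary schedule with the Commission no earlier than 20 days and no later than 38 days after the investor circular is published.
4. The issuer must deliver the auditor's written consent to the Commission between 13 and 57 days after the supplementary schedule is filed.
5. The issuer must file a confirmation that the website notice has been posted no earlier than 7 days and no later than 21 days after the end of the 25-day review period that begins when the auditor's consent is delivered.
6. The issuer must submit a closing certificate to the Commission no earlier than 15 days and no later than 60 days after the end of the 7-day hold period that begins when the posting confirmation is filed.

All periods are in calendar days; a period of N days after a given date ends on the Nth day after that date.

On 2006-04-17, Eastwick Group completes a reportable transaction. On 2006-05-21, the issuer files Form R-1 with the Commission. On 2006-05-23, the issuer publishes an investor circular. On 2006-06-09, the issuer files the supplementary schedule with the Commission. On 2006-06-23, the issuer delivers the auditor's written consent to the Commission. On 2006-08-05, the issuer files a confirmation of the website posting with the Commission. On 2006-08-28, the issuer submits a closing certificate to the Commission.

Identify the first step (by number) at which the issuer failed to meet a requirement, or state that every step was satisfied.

Step 1: the window is 5–37 days after 2006-04-17 (when the transaction closes), so 2006-04-22 through 2006-05-24; done 2006-05-21, which is between those dates.
Step 2: 30 days after 2006-05-21 (when Form R-1 is filed) is 2006-06-20; done 2006-05-23 — timely.
Step 3: the window is 20–38 days after 2006-05-23 (when the investor circular is published), so 2006-06-12 through 2006-06-30; 2006-06-09 is 3 days too early.

Step 3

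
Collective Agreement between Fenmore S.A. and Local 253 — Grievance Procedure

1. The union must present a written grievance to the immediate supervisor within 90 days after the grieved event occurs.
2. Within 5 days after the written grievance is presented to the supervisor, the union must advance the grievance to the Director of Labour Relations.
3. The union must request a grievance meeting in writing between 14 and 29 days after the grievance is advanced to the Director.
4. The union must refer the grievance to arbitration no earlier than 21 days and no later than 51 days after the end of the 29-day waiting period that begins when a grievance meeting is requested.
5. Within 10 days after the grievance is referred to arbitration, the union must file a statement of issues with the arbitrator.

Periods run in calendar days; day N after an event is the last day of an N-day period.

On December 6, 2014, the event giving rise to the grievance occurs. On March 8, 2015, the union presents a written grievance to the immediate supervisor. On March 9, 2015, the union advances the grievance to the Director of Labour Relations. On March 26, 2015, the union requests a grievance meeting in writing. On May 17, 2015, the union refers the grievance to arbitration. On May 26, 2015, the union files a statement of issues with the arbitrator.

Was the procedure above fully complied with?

No

Step 1: 90 days after December 6, 2014 (when the grieved event occurs) is March 6, 2015; done March 8, 2015 — 2 days late.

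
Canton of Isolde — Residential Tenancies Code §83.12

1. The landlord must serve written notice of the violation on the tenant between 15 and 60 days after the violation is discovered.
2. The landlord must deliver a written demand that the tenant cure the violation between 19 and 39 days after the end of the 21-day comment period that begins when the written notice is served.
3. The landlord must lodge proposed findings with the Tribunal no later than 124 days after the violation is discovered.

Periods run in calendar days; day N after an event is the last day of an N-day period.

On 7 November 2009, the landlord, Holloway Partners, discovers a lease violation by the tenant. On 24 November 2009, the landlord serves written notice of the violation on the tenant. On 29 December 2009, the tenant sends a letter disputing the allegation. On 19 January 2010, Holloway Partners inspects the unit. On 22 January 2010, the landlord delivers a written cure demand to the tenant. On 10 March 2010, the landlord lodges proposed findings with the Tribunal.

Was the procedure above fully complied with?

(1) the permitted window runs from 7 November 2009 + 15 = 22 November 2009 to 7 November 2009 + 60 = 6 January 2010; done 24 November 2009 — within the window.
(2) the permitted window runs from 15 December 2009 + 19 = 3 January 2010 to 15 December 2009 + 39 = 23 January 2010; 22 January 2010 falls inside that range.
(3) due by 7 November 2009 + 124 days = 11 March 2010; 10 March 2010 is within that limit.

Yes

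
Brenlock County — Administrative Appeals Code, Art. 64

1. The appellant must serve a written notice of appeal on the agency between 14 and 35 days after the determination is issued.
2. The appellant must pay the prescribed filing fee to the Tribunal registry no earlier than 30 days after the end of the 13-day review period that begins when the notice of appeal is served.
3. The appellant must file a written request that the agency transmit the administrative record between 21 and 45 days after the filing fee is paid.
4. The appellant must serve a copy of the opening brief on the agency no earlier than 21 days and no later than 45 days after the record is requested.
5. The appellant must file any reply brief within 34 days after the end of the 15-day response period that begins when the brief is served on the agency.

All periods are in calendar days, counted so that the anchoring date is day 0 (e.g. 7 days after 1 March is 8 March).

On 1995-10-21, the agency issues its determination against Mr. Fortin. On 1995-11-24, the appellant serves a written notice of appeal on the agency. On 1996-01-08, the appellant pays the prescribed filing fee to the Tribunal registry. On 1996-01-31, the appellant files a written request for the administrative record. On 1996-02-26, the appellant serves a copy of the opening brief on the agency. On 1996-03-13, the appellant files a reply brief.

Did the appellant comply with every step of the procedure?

Yes

Step 1: the window is 14–35 days after 1995-10-21 (when the determination is issued), so 1995-11-04 through 1995-11-25; done 1995-11-24, which is between those dates.
Step 2: the earliest permitted date is 30 days after 1995-12-07 (end of the 13-day review period, which began when the notice of appeal is served on 1995-11-24), i.e. 1996-01-06; done 1996-01-08 — permitted.
Step 3: the window is 21–45 days after 1996-01-08 (when the filing fee is paid), so 1996-01-29 through 1996-02-22; 1996-01-31 falls inside that range.
Step 4: the window is 21–45 days after 1996-01-31 (when the record is requested), so 1996-02-21 through 1996-03-16; done 1996-02-26, which is between those dates.
Step 5: 34 days after 1996-03-12 (end of the 15-day response period, which began when the brief is served on the agency on 1996-02-26) is 1996-04-15; completed 1996-03-13, before the deadline.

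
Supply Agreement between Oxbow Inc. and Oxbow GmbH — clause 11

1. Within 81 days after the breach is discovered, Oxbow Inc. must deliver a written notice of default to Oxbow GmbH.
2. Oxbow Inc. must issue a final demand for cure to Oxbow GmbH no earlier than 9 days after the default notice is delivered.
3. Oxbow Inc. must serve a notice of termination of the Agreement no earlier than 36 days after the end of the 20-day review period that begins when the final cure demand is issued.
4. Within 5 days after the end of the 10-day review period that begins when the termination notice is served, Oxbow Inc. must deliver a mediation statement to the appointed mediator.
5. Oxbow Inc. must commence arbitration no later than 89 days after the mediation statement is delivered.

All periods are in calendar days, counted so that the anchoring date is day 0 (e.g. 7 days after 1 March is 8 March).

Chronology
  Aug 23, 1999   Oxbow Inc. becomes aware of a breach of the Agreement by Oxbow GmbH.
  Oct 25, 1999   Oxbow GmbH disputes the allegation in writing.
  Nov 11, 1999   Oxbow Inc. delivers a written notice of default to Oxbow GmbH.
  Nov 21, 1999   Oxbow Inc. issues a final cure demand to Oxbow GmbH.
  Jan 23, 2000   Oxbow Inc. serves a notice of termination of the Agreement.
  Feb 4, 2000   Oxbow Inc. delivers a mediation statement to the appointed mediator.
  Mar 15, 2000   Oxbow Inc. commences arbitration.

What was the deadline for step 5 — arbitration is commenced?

Step 5 runs from Feb 4, 2000, when the mediation statement is delivered. 89 days after Feb 4, 2000 is May 3, 2000.

May 3, 2000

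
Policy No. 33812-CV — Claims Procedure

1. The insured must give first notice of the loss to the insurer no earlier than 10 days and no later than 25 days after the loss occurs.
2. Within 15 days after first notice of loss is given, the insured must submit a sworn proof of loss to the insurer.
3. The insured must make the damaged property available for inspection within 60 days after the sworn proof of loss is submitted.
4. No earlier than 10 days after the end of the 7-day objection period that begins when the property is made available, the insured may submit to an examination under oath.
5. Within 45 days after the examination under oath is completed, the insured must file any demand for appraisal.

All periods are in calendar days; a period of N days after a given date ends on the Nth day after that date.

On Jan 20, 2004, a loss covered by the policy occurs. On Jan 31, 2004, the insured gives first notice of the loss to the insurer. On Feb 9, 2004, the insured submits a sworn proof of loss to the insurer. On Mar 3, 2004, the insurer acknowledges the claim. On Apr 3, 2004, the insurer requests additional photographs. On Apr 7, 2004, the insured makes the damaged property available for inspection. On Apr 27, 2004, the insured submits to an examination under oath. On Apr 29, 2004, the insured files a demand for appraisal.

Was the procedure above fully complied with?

Yes

Step 1 — 10 and 25 days from Jan 20, 2004 (when the loss occurs) are Jan 30, 2004 and Feb 14, 2004 respectively; done Jan 31, 2004, which is between those dates.
Step 2 — counting 15 days from Jan 31, 2004 (when first notice of loss is given) gives a deadline of Feb 15, 2004; completed Feb 9, 2004, before the deadline.
Step 3 — counting 60 days from Feb 9, 2004 (when the sworn proof of loss is submitted) gives a deadline of Apr 9, 2004; done Apr 7, 2004 — timely.
Step 4 — must wait 10 days from Apr 14, 2004 (end of the 7-day objection period, which began when the property is made available on Apr 7, 2004), so not before Apr 24, 2004; done Apr 27, 2004 — permitted.
Step 5 — counting 45 days from Apr 27, 2004 (when the examination under oath is completed) gives a deadline of Jun 11, 2004; done Apr 29, 2004 — timely.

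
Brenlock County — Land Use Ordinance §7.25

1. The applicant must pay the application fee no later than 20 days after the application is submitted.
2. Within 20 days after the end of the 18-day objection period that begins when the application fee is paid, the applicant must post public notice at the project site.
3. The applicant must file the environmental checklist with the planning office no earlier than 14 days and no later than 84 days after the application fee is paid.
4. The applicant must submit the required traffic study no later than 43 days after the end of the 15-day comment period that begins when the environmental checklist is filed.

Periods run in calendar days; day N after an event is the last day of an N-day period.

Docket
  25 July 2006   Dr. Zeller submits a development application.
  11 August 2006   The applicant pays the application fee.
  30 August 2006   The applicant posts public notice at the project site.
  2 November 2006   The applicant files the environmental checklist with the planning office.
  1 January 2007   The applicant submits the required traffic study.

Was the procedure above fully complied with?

No

Step 1: 20 days after 25 July 2006 (when the application is submitted) is 14 August 2006; completed 11 August 2006, before the deadline.
Step 2: 20 days after 29 August 2006 (end of the 18-day objection period, which began when the application fee is paid on 11 August 2006) is 18 September 2006; 30 August 2006 is within that limit.
Step 3: the window is 14–84 days after 11 August 2006 (when the application fee is paid), so 25 August 2006 through 3 November 2006; done 2 November 2006 — within the window.
Step 4: 43 days after 17 November 2006 (end of the 15-day comment period, which began when the environmental checklist is filed on 2 November 2006) is 30 December 2006; done 1 January 2007 — 2 days late.
The analysis stops there.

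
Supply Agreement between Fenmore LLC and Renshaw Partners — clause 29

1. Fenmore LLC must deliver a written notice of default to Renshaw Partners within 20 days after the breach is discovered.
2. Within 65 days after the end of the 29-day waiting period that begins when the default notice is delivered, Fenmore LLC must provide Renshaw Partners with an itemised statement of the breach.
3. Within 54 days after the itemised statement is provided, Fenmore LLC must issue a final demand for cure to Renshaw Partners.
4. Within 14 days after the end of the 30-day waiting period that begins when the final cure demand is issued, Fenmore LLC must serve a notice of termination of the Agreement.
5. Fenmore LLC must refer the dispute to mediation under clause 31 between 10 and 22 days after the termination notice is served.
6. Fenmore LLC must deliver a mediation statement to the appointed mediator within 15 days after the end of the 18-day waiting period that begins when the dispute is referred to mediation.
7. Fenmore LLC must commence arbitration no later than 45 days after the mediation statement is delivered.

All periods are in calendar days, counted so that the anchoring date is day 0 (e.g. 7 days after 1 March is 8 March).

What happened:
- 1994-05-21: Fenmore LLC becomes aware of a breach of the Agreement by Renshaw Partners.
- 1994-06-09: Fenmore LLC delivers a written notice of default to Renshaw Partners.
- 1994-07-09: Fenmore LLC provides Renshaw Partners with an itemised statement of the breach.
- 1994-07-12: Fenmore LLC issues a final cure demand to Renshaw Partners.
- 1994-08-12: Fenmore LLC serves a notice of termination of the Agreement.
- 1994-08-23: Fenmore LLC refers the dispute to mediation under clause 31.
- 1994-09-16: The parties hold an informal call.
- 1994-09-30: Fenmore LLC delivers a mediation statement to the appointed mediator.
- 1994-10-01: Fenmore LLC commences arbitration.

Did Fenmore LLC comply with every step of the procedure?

No

Step 1 — counting 20 days from 1994-05-21 (when the breach is discovered) gives a deadline of 1994-06-10; completed 1994-06-09, before the deadline.
Step 2 — counting 65 days from 1994-07-08 (end of the 29-day waiting period, which began when the default notice is delivered on 1994-06-09) gives a deadline of 1994-09-11; 1994-07-09 is within that limit.
Step 3 — counting 54 days from 1994-07-09 (when the itemised statement is provided) gives a deadline of 1994-09-01; done 1994-07-12 — timely.
Step 4 — counting 14 days from 1994-08-11 (end of the 30-day waiting period, which began when the final cure demand is issued on 1994-07-12) gives a deadline of 1994-08-25; done 1994-08-12 — timely.
Step 5 — 10 and 22 days from 1994-08-12 (when the termination notice is served) are 1994-08-22 and 1994-09-03 respectively; done 1994-08-23, which is between those dates.
Step 6 — counting 15 days from 1994-09-10 (end of the 18-day waiting period, which began when the dispute is referred to mediation on 1994-08-23) gives a deadline of 1994-09-25; 1994-09-30 misses that deadline by 5 days.
No need to go further; step 6 was not satisfied.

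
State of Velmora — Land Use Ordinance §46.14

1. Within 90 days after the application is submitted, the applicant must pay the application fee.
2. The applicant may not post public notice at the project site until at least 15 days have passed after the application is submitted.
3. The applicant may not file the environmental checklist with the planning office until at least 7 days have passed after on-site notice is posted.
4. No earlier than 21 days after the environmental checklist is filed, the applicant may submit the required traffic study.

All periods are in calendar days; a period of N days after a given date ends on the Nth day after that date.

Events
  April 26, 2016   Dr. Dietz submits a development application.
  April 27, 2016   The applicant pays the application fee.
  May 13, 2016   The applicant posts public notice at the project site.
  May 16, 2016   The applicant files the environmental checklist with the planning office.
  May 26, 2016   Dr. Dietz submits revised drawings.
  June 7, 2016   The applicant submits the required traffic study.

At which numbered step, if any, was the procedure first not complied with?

Step 1 — counting 90 days from April 26, 2016 (when the application is submitted) gives a deadline of July 25, 2016; April 27, 2016 is within that limit.
Step 2 — must wait 15 days from April 26, 2016 (when the application is submitted), so not before May 11, 2016; done May 13, 2016, after the minimum wait.
Step 3 — must wait 7 days from May 13, 2016 (when on-site notice is posted), so not before May 20, 2016; done May 16, 2016 — 4 days too early.

Step 3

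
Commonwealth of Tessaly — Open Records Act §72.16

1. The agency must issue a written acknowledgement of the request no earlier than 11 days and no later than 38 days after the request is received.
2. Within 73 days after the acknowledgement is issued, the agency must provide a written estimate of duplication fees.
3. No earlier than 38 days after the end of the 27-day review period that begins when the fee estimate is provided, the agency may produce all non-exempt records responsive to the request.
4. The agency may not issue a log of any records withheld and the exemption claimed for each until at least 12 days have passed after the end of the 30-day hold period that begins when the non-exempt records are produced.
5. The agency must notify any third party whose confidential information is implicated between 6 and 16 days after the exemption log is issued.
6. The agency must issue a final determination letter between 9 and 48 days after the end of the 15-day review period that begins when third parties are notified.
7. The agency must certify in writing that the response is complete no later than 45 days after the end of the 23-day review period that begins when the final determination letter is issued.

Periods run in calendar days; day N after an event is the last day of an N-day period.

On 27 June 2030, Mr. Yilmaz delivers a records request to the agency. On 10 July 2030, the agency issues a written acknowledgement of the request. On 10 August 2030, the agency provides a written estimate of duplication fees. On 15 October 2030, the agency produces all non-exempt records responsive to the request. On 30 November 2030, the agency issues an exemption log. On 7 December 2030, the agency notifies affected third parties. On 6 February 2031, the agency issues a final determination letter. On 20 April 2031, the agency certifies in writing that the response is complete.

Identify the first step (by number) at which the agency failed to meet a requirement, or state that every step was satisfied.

Step 7

Step 1: the window is 11–38 days after 27 June 2030 (when the request is received), so 8 July 2030 through 4 August 2030; done 10 July 2030, which is between those dates.
Step 2: 73 days after 10 July 2030 (when the acknowledgement is issued) is 21 September 2030; completed 10 August 2030, before the deadline.
Step 3: the earliest permitted date is 38 days after 6 September 2030 (end of the 27-day review period, which began when the fee estimate is provided on 10 August 2030), i.e. 14 October 2030; done 15 October 2030 — permitted.
Step 4: the earliest permitted date is 12 days after 14 November 2030 (end of the 30-day hold period, which began when the non-exempt records are produced on 15 October 2030), i.e. 26 November 2030; 30 November 2030 is on or after that date.
Step 5: the window is 6–16 days after 30 November 2030 (when the exemption log is issued), so 6 December 2030 through 16 December 2030; done 7 December 2030 — within the window.
Step 6: the window is 9–48 days after 22 December 2030 (end of the 15-day review period, which began when third parties are notified on 7 December 2030), so 31 December 2030 through 8 February 2031; 6 February 2031 falls inside that range.
Step 7: 45 days after 1 March 2031 (end of the 23-day review period, which began when the final determination letter is issued on 6 February 2031) is 15 April 2031; done 20 April 2031 — 5 days late.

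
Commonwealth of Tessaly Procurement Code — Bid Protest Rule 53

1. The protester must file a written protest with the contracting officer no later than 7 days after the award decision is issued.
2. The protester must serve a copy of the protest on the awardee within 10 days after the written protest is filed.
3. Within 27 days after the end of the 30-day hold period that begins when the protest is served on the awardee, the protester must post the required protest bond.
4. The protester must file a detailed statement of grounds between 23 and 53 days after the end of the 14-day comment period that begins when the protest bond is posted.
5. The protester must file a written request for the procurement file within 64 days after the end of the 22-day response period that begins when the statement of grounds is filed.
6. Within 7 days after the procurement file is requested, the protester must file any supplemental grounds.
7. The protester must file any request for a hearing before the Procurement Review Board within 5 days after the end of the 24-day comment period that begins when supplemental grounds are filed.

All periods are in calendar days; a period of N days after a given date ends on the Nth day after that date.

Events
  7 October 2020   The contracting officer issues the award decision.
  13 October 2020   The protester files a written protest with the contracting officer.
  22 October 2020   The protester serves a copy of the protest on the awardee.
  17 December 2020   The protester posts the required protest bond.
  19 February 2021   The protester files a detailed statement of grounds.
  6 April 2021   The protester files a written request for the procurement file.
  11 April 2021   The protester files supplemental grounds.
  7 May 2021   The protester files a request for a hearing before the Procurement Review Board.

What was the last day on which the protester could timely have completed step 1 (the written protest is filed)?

Step 1 runs from 7 October 2020, when the award decision is issued. 7 days after 7 October 2020 is 14 October 2020.

14 October 2020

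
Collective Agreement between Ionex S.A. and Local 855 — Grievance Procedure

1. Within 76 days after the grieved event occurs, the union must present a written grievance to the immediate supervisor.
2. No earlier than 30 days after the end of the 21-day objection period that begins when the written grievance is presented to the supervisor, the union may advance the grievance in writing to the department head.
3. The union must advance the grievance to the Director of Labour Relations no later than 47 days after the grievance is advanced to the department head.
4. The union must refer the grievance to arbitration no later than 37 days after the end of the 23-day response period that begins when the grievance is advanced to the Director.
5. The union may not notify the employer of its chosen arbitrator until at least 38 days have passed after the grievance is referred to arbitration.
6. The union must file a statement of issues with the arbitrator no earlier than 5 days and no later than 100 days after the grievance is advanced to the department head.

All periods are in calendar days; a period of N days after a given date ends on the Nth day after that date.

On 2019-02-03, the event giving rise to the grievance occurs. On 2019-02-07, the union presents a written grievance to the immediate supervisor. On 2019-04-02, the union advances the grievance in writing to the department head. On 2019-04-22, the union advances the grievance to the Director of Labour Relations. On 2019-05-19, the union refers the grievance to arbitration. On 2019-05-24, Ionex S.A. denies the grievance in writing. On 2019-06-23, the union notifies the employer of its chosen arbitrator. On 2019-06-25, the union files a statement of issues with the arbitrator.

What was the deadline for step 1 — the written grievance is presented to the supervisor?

Step 1 runs from 2019-02-03, when the grieved event occurs. 76 days after 2019-02-03 is 2019-04-20.

2019-04-20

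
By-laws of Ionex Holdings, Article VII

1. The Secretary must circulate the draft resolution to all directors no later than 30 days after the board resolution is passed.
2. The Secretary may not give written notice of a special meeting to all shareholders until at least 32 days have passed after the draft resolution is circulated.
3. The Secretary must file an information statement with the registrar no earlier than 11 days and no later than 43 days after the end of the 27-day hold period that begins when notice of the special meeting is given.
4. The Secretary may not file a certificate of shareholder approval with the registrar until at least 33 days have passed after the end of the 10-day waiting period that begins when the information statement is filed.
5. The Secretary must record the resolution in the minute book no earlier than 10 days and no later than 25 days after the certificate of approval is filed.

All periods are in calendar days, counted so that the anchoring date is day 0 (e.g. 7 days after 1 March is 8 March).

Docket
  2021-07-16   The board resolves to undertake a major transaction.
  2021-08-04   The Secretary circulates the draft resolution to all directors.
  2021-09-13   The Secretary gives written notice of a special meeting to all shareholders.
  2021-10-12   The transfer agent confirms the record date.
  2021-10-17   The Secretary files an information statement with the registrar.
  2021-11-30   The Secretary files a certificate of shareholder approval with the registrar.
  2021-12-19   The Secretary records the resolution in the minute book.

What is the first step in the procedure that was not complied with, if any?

Step 1: 30 days after 2021-07-16 (when the board resolution is passed) is 2021-08-15; 2021-08-04 is within that limit.
Step 2: the earliest permitted date is 32 days after 2021-08-04 (when the draft resolution is circulated), i.e. 2021-09-05; done 2021-09-13 — permitted.
Step 3: the window is 11–43 days after 2021-10-10 (end of the 27-day hold period, which began when notice of the special meeting is given on 2021-09-13), so 2021-10-21 through 2021-11-22; done 2021-10-17 — 4 days before the window opened.

Step 3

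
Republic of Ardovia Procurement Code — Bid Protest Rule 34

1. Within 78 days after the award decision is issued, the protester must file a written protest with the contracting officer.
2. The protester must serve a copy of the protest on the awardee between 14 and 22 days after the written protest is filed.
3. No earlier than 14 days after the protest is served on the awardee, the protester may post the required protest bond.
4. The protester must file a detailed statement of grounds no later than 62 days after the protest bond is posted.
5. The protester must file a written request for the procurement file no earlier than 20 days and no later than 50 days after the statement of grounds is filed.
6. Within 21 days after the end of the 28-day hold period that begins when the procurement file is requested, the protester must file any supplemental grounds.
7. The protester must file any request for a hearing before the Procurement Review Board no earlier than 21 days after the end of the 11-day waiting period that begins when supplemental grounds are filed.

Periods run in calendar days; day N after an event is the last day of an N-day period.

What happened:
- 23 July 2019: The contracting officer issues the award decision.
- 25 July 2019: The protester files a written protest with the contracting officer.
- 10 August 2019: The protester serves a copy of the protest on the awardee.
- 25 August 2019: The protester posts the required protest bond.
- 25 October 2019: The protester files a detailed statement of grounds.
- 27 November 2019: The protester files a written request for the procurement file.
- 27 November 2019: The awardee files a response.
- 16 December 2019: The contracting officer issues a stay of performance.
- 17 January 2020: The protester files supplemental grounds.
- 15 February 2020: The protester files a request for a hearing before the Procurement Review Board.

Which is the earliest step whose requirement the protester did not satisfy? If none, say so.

(1) due by 23 July 2019 + 78 days = 9 October 2019; done 25 July 2019 — timely.
(2) the permitted window runs from 25 July 2019 + 14 = 8 August 2019 to 25 July 2019 + 22 = 16 August 2019; done 10 August 2019 — within the window.
(3) permitted from 10 August 2019 + 14 days = 24 August 2019 onward; done 25 August 2019 — permitted.
(4) due by 25 August 2019 + 62 days = 26 October 2019; 25 October 2019 is within that limit.
(5) the permitted window runs from 25 October 2019 + 20 = 14 November 2019 to 25 October 2019 + 50 = 14 December 2019; done 27 November 2019 — within the window.
(6) due by 25 December 2019 + 21 days = 15 January 2020; not done until 17 January 2020, 2 days after the deadline.
The analysis stops there.

Step 6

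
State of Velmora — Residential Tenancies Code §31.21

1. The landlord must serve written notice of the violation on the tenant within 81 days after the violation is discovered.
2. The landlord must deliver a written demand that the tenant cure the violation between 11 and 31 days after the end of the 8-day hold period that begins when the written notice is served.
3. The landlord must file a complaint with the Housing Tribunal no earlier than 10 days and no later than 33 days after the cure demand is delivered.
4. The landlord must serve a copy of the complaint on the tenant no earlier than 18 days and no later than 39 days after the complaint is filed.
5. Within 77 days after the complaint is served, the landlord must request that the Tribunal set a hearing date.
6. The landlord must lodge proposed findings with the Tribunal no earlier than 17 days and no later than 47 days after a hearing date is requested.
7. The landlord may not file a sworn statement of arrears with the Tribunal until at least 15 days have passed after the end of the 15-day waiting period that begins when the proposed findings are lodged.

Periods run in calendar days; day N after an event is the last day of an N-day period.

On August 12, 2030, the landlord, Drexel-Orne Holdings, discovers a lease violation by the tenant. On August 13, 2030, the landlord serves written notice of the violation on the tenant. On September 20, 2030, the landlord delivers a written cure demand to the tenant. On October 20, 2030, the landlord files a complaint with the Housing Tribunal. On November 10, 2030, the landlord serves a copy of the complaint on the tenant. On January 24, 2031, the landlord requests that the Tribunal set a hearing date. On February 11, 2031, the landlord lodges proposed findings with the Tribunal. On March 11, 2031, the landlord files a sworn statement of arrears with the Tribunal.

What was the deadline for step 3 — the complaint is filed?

Step 3 runs from September 20, 2030, when the cure demand is delivered. The window is 10–33 days after September 20, 2030; it closes on October 23, 2030.

October 23, 2030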